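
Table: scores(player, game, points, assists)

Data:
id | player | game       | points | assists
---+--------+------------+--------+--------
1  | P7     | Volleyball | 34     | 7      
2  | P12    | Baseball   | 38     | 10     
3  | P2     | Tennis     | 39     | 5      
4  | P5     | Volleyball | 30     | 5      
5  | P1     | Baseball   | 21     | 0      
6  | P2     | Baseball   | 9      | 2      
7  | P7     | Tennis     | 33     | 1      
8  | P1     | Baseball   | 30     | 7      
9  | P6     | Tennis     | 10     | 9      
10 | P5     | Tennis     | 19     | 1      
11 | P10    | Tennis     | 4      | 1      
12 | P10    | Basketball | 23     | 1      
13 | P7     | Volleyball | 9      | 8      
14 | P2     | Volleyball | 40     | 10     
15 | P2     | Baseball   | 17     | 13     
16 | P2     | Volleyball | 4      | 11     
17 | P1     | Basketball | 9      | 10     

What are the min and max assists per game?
SELECT game, MIN(assists), MAX(assists)
FROM scores
GROUP BY game

Result:
  Baseball: min=0, max=13
  Basketball: min=1, max=10
  Tennis: min=1, max=9
  Volleyball: min=5, max=11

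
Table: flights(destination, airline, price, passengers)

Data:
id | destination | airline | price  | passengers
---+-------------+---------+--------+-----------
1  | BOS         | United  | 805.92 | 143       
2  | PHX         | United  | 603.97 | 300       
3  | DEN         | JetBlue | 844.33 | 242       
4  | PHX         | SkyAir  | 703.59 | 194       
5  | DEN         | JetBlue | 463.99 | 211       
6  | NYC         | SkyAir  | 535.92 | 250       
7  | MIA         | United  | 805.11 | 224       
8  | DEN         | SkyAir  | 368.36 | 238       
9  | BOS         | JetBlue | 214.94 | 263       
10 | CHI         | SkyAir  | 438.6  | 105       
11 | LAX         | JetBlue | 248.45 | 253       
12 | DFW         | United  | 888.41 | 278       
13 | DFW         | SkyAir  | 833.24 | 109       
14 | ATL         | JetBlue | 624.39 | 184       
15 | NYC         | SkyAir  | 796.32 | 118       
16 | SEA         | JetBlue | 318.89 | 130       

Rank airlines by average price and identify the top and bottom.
SELECT airline, AVG(price)
FROM flights
GROUP BY airline
ORDER BY AVG(price)

All groups:
  JetBlue: 452.50
  SkyAir: 612.67
  United: 775.85

Highest: United (775.85)
Lowest: JetBlue (452.50)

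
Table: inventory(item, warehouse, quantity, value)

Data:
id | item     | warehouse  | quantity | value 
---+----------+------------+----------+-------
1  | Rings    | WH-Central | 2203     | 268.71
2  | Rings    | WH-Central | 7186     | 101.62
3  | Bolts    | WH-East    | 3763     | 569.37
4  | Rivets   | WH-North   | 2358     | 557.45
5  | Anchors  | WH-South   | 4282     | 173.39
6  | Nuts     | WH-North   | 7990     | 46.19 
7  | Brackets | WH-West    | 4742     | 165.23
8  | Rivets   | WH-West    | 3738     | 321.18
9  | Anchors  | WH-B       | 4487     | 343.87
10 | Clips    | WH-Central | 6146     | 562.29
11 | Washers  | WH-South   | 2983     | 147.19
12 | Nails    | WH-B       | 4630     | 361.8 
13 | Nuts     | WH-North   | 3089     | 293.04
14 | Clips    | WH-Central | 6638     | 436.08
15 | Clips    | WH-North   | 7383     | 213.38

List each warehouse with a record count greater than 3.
SELECT warehouse, COUNT(*) as cnt
FROM inventory
GROUP BY warehouse
HAVING COUNT(*) > 3

Result:
  WH-Central: 4
  WH-North: 4

Note: HAVING filters groups after aggregation, WHERE filters rows before.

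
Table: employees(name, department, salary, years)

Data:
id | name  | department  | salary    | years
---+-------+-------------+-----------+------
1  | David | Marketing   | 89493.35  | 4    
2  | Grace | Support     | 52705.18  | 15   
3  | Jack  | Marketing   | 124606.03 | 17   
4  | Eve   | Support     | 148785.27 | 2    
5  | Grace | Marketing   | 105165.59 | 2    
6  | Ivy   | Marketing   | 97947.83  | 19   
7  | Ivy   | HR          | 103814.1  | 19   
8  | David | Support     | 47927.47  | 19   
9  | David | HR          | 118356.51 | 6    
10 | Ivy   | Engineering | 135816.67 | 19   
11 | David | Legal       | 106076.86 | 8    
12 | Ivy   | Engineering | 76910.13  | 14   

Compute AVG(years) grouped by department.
SELECT department, AVG(years) as result
FROM employees
GROUP BY department

Result:
  Engineering: 16.50
  HR: 12.50
  Legal: 8.00
  Marketing: 10.50
  Support: 12.00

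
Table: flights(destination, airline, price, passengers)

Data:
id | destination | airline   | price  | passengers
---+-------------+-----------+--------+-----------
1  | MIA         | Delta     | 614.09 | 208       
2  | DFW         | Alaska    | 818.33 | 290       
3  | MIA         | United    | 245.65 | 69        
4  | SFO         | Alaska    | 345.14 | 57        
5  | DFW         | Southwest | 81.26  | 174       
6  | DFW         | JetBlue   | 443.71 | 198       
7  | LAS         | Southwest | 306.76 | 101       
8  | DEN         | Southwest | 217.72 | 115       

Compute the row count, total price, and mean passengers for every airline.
SELECT airline,
       COUNT(*) as cnt,
       SUM(price) as total_price,
       AVG(passengers) as avg_passengers
FROM flights
GROUP BY airline

Result:
  Alaska: 2 records, 1163.47 total price, 173.50 avg passengers
  Delta: 1 records, 614.09 total price, 208.00 avg passengers
  JetBlue: 1 records, 443.71 total price, 198.00 avg passengers
  Southwest: 3 records, 605.74 total price, 130.00 avg passengers
  United: 1 records, 245.65 total price, 69.00 avg passengers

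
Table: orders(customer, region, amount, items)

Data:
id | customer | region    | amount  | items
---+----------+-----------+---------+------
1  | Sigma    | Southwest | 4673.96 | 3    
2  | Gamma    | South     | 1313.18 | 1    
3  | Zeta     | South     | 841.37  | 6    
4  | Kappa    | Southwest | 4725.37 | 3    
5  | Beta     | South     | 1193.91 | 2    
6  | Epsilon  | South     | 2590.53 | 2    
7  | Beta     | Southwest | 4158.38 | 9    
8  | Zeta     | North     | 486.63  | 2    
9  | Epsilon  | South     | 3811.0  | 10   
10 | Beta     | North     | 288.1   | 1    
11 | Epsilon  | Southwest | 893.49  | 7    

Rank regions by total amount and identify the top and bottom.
SELECT region, SUM(amount)
FROM orders
GROUP BY region
ORDER BY SUM(amount)

All groups:
  North: 774.73
  South: 9749.99
  Southwest: 14451.20

Highest: Southwest (14451.20)
Lowest: North (774.73)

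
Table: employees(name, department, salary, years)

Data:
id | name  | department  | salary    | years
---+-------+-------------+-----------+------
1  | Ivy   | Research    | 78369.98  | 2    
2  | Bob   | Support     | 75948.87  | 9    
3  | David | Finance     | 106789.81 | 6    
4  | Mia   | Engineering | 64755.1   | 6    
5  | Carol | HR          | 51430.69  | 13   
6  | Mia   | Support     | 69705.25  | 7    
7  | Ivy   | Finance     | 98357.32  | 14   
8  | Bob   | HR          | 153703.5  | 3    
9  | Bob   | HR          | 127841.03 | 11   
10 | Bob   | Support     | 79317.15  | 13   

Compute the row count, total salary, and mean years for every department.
SELECT department,
       COUNT(*) as cnt,
       SUM(salary) as total_salary,
       AVG(years) as avg_years
FROM employees
GROUP BY department

Result:
  Engineering: 1 records, 64755.10 total salary, 6.00 avg years
  Finance: 2 records, 205147.13 total salary, 10.00 avg years
  HR: 3 records, 332975.22 total salary, 9.00 avg years
  Research: 1 records, 78369.98 total salary, 2.00 avg years
  Support: 3 records, 224971.27 total salary, 9.67 avg years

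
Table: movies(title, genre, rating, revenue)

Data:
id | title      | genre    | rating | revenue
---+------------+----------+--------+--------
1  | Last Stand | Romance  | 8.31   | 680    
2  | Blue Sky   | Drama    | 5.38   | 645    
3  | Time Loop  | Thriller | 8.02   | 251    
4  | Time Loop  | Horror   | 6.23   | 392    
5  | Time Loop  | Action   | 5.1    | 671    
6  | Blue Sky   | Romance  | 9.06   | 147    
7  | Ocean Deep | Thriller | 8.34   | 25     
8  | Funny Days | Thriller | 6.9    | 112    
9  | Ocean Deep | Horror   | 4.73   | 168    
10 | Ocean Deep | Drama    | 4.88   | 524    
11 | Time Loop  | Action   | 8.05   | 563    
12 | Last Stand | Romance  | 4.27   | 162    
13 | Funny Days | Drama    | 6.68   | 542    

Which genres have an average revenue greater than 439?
SELECT genre, AVG(revenue)
FROM movies
GROUP BY genre
HAVING AVG(revenue) > 439

Result:
  Action: avg=617.00
  Drama: avg=570.33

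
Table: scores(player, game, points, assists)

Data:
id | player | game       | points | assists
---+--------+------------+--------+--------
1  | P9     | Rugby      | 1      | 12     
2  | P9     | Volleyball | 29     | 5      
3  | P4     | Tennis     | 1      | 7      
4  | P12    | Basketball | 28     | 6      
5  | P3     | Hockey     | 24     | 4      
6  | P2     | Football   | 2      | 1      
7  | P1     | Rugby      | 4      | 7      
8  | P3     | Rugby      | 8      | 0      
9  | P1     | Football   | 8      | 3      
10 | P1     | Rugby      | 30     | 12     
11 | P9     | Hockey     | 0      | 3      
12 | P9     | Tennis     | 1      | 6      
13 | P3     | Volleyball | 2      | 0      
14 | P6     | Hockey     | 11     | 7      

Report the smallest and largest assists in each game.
SELECT game, MIN(assists), MAX(assists)
FROM scores
GROUP BY game

Result:
  Basketball: min=6, max=6
  Football: min=1, max=3
  Hockey: min=3, max=7
  Rugby: min=0, max=12
  Tennis: min=6, max=7
  Volleyball: min=0, max=5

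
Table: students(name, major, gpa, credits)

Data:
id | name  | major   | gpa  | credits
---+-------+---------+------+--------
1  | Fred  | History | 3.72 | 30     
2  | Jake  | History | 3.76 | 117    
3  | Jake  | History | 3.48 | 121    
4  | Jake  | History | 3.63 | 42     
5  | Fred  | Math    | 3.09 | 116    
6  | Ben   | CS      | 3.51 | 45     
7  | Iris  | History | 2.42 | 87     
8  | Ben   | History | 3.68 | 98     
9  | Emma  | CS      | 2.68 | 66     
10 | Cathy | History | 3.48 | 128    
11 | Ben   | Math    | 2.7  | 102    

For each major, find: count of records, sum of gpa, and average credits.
SELECT major,
       COUNT(*) as cnt,
       SUM(gpa) as total_gpa,
       AVG(credits) as avg_credits
FROM students
GROUP BY major

Result:
  CS: 2 records, 6.19 total gpa, 55.50 avg credits
  History: 7 records, 24.17 total gpa, 89.00 avg credits
  Math: 2 records, 5.79 total gpa, 109.00 avg credits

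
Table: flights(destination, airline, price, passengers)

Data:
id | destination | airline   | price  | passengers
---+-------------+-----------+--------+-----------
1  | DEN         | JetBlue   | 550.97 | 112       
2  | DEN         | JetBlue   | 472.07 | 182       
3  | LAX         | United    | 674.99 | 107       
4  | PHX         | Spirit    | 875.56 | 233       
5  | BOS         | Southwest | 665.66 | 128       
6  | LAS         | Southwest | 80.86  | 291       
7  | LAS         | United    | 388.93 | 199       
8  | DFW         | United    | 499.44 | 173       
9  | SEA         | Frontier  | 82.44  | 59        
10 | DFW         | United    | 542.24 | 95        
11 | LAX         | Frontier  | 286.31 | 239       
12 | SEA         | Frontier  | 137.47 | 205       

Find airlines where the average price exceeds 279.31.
SELECT airline, AVG(price)
FROM flights
GROUP BY airline
HAVING AVG(price) > 279.31

Result:
  JetBlue: avg=511.52
  Southwest: avg=373.26
  Spirit: avg=875.56
  United: avg=526.40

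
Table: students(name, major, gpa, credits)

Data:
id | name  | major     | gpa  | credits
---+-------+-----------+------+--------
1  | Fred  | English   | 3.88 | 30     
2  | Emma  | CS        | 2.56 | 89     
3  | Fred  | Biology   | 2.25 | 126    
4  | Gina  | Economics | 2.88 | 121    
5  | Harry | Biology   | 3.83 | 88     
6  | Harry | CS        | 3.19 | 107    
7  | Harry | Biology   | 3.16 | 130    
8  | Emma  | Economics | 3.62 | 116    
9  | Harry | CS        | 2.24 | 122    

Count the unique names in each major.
SELECT major, COUNT(DISTINCT name)
FROM students
GROUP BY major

Result:
  Biology: 2 distinct
  CS: 2 distinct
  Economics: 2 distinct
  English: 1 distinct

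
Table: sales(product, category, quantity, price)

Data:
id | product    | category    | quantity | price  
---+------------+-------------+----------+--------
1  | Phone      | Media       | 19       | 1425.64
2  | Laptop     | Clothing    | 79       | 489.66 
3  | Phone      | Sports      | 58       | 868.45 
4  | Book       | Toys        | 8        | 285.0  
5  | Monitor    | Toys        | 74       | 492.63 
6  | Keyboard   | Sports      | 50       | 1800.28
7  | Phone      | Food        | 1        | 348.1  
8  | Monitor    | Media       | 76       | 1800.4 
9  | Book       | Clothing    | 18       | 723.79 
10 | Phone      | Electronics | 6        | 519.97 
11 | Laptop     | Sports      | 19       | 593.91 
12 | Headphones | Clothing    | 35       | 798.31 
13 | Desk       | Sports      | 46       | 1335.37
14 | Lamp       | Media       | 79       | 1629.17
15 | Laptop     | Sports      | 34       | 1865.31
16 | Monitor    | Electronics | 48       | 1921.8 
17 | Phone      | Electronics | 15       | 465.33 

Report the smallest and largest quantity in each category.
SELECT category, MIN(quantity), MAX(quantity)
FROM sales
GROUP BY category

Result:
  Clothing: min=18, max=79
  Electronics: min=6, max=48
  Food: min=1, max=1
  Media: min=19, max=79
  Sports: min=19, max=58
  Toys: min=8, max=74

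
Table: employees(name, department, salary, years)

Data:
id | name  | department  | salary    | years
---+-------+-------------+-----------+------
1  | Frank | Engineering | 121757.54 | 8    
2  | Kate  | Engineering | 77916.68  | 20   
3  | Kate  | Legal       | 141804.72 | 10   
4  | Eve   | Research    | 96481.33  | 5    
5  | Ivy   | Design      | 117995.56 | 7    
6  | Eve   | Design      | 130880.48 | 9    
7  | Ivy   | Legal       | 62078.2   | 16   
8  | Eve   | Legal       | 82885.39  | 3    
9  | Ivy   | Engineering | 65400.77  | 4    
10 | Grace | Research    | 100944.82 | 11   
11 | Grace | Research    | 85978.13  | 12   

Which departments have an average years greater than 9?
SELECT department, AVG(years)
FROM employees
GROUP BY department
HAVING AVG(years) > 9

Result:
  Engineering: avg=10.67
  Legal: avg=9.67
  Research: avg=9.33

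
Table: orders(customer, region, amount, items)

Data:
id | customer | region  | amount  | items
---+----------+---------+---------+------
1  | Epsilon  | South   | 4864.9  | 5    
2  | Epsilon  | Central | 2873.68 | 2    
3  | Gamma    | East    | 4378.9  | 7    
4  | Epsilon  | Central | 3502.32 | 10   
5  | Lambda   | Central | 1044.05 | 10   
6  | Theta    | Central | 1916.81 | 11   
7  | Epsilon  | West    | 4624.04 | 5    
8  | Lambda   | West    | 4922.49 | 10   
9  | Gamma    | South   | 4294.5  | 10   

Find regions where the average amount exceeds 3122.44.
SELECT region, AVG(amount)
FROM orders
GROUP BY region
HAVING AVG(amount) > 3122.44

Result:
  East: avg=4378.90
  South: avg=4579.70
  West: avg=4773.27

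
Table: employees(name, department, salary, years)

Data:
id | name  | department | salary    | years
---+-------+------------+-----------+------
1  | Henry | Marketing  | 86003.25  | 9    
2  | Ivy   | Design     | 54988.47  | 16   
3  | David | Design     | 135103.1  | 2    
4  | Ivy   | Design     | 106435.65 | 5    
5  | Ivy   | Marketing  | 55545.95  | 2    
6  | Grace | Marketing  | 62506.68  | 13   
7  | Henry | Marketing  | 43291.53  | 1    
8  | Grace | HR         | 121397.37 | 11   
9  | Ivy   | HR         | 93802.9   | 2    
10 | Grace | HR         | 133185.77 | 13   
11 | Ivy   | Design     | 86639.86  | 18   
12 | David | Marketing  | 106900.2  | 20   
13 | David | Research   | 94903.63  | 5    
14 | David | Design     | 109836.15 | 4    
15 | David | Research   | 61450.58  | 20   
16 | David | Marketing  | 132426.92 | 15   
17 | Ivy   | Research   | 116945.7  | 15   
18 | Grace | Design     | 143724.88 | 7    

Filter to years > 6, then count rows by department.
SELECT department, COUNT(*)
FROM employees
WHERE years > 6
GROUP BY department

Note: WHERE filters rows before grouping.

Result:
  Design: 3
  HR: 2
  Marketing: 4
  Research: 2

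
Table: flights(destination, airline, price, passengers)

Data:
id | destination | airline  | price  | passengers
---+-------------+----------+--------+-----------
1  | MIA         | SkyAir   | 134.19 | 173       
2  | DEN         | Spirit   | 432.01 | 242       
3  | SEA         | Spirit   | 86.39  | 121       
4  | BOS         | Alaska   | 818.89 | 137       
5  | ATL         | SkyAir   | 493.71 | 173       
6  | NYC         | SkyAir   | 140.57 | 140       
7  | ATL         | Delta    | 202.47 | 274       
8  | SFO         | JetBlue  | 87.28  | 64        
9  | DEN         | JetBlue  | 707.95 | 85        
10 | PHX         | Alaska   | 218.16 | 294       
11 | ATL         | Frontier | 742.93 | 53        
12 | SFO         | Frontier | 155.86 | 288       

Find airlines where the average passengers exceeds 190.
SELECT airline, AVG(passengers)
FROM flights
GROUP BY airline
HAVING AVG(passengers) > 190

Result:
  Alaska: avg=215.50
  Delta: avg=274.00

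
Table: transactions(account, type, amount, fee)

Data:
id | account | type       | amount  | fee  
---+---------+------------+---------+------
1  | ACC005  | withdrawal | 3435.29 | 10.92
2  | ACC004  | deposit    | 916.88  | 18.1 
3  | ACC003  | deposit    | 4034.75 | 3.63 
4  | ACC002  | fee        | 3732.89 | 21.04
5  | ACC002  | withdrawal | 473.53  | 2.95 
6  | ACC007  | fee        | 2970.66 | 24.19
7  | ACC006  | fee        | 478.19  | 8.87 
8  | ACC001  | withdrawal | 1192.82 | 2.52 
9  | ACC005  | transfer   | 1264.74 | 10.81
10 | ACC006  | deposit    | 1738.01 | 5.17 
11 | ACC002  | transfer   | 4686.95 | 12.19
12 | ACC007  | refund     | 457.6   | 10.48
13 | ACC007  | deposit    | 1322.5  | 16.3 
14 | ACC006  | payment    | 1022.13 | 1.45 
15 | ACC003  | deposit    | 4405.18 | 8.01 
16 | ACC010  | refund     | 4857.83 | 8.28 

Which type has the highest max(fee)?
SELECT type, MAX(fee) as val
FROM transactions
GROUP BY type
ORDER BY val DESC
LIMIT 1

Result: fee with max(fee) = 24.19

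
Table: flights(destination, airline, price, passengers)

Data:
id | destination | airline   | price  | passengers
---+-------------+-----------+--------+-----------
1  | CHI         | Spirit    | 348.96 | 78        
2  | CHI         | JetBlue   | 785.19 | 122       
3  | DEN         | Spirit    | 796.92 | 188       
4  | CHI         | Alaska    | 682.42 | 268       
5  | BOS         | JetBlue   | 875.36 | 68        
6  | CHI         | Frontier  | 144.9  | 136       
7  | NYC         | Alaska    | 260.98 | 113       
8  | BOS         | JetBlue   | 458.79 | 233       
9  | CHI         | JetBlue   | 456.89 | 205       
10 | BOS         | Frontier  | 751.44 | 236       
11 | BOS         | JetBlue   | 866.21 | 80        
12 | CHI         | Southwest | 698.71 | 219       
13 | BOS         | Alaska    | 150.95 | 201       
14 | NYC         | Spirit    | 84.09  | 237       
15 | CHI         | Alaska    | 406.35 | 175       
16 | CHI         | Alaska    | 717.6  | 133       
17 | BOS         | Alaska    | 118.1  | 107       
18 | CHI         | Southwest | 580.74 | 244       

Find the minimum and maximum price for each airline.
SELECT airline, MIN(price), MAX(price)
FROM flights
GROUP BY airline

Result:
  Alaska: min=118.10, max=717.60
  Frontier: min=144.90, max=751.44
  JetBlue: min=456.89, max=875.36
  Southwest: min=580.74, max=698.71
  Spirit: min=84.09, max=796.92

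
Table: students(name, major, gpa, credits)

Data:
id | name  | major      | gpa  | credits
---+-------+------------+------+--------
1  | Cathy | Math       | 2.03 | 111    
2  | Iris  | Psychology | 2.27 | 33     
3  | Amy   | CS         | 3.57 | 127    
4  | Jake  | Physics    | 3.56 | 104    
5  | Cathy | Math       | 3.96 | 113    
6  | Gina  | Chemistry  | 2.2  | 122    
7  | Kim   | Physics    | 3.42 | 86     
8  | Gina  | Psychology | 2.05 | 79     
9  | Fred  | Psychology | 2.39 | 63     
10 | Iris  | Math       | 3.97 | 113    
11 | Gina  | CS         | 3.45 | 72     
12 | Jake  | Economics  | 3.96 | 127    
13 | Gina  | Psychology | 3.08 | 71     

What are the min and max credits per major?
SELECT major, MIN(credits), MAX(credits)
FROM students
GROUP BY major

Result:
  CS: min=72, max=127
  Chemistry: min=122, max=122
  Economics: min=127, max=127
  Math: min=111, max=113
  Physics: min=86, max=104
  Psychology: min=33, max=79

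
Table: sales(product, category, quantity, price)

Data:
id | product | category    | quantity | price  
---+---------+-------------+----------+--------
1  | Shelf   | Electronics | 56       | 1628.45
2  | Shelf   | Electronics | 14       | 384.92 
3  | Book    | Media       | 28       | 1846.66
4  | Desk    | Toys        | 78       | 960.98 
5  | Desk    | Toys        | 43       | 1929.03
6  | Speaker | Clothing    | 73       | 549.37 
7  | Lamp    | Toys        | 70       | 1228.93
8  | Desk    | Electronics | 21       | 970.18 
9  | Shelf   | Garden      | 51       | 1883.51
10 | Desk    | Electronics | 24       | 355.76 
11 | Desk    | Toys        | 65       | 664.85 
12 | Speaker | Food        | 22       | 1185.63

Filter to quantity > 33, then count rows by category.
SELECT category, COUNT(*)
FROM sales
WHERE quantity > 33
GROUP BY category

Note: WHERE filters rows before grouping.

Result:
  Clothing: 1
  Electronics: 1
  Garden: 1
  Toys: 4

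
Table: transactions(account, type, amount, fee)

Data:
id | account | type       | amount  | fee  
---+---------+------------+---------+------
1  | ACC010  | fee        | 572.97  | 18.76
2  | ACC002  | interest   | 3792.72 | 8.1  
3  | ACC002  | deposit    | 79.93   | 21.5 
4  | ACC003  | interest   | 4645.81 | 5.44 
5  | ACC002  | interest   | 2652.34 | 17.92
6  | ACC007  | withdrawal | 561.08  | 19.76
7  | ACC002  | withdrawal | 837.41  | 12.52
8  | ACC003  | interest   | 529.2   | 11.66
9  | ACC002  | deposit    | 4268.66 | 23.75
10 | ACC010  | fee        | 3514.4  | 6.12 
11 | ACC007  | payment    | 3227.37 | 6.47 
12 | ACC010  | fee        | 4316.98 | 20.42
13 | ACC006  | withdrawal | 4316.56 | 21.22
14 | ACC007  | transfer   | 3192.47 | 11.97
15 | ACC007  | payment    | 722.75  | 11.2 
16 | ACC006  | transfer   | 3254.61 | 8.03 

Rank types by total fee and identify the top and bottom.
SELECT type, SUM(fee)
FROM transactions
GROUP BY type
ORDER BY SUM(fee)

All groups:
  payment: 17.67
  transfer: 20.00
  interest: 43.12
  deposit: 45.25
  fee: 45.30
  withdrawal: 53.50

Highest: withdrawal (53.50)
Lowest: payment (17.67)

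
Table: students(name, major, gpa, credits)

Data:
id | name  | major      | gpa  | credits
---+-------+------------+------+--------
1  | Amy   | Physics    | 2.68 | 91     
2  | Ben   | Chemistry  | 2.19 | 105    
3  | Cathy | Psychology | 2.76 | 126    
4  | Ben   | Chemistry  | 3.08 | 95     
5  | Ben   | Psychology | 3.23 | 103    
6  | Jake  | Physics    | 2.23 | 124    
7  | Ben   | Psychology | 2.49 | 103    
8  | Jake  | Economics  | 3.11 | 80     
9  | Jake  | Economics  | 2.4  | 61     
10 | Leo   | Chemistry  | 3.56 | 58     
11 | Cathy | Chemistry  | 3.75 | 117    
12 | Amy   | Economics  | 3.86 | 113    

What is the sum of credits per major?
SELECT major, SUM(credits) as result
FROM students
GROUP BY major

Result:
  Chemistry: 375
  Economics: 254
  Physics: 215
  Psychology: 332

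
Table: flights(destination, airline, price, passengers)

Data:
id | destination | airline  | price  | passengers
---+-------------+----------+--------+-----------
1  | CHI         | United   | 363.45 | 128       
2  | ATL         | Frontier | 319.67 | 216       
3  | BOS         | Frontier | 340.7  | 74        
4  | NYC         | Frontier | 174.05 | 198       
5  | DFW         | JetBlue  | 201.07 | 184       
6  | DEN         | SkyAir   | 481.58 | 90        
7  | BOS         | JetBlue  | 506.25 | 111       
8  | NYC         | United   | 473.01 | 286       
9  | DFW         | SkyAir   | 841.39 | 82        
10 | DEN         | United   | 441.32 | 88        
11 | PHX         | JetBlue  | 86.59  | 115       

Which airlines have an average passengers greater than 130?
SELECT airline, AVG(passengers)
FROM flights
GROUP BY airline
HAVING AVG(passengers) > 130

Result:
  Frontier: avg=162.67
  JetBlue: avg=136.67
  United: avg=167.33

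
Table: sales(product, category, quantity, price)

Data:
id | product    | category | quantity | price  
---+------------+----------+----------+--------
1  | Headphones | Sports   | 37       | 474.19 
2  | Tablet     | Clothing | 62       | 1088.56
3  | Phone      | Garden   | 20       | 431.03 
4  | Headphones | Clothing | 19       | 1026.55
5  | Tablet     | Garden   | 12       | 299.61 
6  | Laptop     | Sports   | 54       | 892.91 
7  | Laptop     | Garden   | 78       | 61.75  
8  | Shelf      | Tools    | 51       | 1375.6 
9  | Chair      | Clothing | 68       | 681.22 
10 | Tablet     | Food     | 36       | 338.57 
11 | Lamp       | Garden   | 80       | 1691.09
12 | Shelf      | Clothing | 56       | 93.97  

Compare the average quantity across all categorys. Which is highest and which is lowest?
SELECT category, AVG(quantity)
FROM sales
GROUP BY category
ORDER BY AVG(quantity)

All groups:
  Food: 36.00
  Sports: 45.50
  Garden: 47.50
  Tools: 51.00
  Clothing: 51.25

Highest: Clothing (51.25)
Lowest: Food (36.00)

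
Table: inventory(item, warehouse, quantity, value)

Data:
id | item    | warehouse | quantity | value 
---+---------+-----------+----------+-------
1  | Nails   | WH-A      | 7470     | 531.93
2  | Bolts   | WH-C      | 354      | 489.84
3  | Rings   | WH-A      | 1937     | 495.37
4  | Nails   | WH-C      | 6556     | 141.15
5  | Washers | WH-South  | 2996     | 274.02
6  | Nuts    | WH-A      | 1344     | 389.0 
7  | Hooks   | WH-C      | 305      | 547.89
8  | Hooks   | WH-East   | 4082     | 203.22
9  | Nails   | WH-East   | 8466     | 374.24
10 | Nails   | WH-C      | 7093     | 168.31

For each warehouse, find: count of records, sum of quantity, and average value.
SELECT warehouse,
       COUNT(*) as cnt,
       SUM(quantity) as total_quantity,
       AVG(value) as avg_value
FROM inventory
GROUP BY warehouse

Result:
  WH-A: 3 records, 10751 total quantity, 472.10 avg value
  WH-C: 4 records, 14308 total quantity, 336.80 avg value
  WH-East: 2 records, 12548 total quantity, 288.73 avg value
  WH-South: 1 records, 2996 total quantity, 274.02 avg value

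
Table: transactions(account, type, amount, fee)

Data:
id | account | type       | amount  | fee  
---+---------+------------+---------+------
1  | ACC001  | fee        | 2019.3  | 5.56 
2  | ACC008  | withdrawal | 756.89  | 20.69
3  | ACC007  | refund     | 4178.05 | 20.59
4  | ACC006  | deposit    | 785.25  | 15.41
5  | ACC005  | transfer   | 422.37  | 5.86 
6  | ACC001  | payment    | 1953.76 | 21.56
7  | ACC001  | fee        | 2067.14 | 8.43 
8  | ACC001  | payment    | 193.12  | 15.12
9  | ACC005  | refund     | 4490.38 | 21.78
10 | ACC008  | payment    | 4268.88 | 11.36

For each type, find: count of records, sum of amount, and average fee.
SELECT type,
       COUNT(*) as cnt,
       SUM(amount) as total_amount,
       AVG(fee) as avg_fee
FROM transactions
GROUP BY type

Result:
  deposit: 1 records, 785.25 total amount, 15.41 avg fee
  fee: 2 records, 4086.44 total amount, 7.00 avg fee
  payment: 3 records, 6415.76 total amount, 16.01 avg fee
  refund: 2 records, 8668.43 total amount, 21.19 avg fee
  transfer: 1 records, 422.37 total amount, 5.86 avg fee
  withdrawal: 1 records, 756.89 total amount, 20.69 avg fee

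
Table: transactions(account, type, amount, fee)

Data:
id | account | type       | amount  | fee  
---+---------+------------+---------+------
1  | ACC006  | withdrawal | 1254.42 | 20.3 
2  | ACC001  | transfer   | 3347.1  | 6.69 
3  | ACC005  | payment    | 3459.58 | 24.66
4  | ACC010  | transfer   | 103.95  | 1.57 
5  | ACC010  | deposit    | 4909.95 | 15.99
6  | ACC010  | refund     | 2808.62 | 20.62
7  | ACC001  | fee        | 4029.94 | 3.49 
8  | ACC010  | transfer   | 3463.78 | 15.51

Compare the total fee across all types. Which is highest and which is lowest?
SELECT type, SUM(fee)
FROM transactions
GROUP BY type
ORDER BY SUM(fee)

All groups:
  fee: 3.49
  deposit: 15.99
  withdrawal: 20.30
  refund: 20.62
  transfer: 23.77
  payment: 24.66

Highest: payment (24.66)
Lowest: fee (3.49)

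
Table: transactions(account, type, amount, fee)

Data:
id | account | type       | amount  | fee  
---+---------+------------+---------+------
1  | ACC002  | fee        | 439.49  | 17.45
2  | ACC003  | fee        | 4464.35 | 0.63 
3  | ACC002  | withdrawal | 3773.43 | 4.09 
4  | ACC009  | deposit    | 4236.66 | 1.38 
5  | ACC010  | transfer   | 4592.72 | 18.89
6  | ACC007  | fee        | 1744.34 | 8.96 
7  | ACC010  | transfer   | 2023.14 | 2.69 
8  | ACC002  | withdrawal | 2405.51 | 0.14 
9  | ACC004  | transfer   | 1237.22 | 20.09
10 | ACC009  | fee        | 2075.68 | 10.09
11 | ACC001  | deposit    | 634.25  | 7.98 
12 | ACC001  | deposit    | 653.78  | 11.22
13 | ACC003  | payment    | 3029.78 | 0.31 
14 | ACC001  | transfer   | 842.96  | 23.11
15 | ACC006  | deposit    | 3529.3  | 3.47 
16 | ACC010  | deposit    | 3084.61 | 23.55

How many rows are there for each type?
SELECT type, COUNT(*) as count
FROM transactions
GROUP BY type

Result:
  deposit: 5
  fee: 4
  payment: 1
  transfer: 4
  withdrawal: 2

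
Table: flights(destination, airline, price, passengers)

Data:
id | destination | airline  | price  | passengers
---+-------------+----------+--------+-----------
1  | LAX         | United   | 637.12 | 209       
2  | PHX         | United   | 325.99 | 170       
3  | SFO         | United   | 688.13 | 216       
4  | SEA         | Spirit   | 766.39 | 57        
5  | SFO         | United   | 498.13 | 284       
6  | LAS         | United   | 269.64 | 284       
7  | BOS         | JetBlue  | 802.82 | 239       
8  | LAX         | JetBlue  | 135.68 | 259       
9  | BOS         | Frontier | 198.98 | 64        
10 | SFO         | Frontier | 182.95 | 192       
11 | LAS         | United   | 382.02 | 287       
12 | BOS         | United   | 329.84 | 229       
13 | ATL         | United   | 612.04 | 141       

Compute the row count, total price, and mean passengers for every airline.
SELECT airline,
       COUNT(*) as cnt,
       SUM(price) as total_price,
       AVG(passengers) as avg_passengers
FROM flights
GROUP BY airline

Result:
  Frontier: 2 records, 381.93 total price, 128.00 avg passengers
  JetBlue: 2 records, 938.50 total price, 249.00 avg passengers
  Spirit: 1 records, 766.39 total price, 57.00 avg passengers
  United: 8 records, 3742.91 total price, 227.50 avg passengers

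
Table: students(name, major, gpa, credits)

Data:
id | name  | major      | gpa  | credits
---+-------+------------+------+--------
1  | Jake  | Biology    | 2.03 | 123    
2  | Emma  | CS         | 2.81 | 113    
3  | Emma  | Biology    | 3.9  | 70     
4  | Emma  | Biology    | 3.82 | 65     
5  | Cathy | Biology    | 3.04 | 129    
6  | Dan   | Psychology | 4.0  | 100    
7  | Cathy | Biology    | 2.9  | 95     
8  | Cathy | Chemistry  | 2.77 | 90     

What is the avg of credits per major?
SELECT major, AVG(credits) as result
FROM students
GROUP BY major

Result:
  Biology: 96.40
  CS: 113.00
  Chemistry: 90.00
  Psychology: 100.00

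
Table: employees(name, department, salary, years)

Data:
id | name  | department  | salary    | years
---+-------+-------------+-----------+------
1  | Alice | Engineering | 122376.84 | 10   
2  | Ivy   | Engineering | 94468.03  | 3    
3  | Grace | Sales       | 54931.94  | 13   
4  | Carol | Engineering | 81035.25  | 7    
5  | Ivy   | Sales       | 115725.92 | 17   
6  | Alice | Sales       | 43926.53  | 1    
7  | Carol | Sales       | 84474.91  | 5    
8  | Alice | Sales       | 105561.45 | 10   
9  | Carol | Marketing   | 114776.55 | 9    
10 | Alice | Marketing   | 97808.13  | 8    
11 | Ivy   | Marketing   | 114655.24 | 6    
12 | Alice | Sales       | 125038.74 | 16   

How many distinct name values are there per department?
SELECT department, COUNT(DISTINCT name)
FROM employees
GROUP BY department

Result:
  Engineering: 3 distinct
  Marketing: 3 distinct
  Sales: 4 distinct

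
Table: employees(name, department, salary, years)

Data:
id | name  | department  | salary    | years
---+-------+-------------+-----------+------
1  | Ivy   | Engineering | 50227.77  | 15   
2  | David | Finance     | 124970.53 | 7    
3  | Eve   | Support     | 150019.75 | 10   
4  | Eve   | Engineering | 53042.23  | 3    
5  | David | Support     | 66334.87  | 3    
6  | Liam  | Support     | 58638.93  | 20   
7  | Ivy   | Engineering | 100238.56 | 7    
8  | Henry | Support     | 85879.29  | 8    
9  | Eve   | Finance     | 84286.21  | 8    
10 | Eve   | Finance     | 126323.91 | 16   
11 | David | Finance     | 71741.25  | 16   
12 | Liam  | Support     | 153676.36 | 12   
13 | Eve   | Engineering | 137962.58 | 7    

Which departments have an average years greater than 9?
SELECT department, AVG(years)
FROM employees
GROUP BY department
HAVING AVG(years) > 9

Result:
  Finance: avg=11.75
  Support: avg=10.60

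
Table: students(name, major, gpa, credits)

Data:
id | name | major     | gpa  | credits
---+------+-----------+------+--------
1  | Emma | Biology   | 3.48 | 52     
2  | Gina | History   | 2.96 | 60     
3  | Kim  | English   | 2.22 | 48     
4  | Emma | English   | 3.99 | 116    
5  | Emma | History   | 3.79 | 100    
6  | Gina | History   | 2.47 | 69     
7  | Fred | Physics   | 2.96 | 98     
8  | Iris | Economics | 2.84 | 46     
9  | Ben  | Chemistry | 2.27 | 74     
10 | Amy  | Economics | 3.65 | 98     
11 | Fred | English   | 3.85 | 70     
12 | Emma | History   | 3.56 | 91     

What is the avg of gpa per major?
SELECT major, AVG(gpa) as result
FROM students
GROUP BY major

Result:
  Biology: 3.48
  Chemistry: 2.27
  Economics: 3.25
  English: 3.35
  History: 3.20
  Physics: 2.96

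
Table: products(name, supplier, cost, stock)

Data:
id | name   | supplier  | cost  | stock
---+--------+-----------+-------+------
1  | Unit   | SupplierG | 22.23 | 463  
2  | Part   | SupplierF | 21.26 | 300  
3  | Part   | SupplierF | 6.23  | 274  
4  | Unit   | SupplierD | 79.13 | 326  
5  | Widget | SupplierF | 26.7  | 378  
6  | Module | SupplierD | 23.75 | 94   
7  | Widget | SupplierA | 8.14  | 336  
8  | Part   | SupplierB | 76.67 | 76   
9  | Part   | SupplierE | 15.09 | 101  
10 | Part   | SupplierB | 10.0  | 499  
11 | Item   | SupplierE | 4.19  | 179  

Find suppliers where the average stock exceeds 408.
SELECT supplier, AVG(stock)
FROM products
GROUP BY supplier
HAVING AVG(stock) > 408

Result:
  SupplierG: avg=463.00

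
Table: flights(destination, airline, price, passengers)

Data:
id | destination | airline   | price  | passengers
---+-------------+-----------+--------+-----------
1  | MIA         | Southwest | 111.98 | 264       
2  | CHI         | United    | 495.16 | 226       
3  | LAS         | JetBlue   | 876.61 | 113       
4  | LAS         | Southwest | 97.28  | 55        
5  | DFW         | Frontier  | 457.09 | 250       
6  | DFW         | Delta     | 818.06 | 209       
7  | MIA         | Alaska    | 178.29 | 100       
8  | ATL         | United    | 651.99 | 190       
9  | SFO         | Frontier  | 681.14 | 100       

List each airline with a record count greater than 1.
SELECT airline, COUNT(*) as cnt
FROM flights
GROUP BY airline
HAVING COUNT(*) > 1

Result:
  Frontier: 2
  Southwest: 2
  United: 2

Note: HAVING filters groups after aggregation, WHERE filters rows before.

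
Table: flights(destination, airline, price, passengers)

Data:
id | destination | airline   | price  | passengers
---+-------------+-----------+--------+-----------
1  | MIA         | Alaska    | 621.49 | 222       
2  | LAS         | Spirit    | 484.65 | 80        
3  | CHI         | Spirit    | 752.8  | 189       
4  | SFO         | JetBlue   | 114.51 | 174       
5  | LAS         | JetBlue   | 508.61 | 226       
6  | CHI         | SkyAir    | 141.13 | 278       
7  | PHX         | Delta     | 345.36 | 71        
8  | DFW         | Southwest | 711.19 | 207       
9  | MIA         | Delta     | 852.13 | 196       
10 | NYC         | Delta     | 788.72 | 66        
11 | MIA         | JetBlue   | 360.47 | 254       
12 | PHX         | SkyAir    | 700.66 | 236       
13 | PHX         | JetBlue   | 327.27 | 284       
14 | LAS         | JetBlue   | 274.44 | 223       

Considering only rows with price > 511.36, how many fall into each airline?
SELECT airline, COUNT(*)
FROM flights
WHERE price > 511.36
GROUP BY airline

Note: WHERE filters rows before grouping.

Result:
  Alaska: 1
  Delta: 2
  SkyAir: 1
  Southwest: 1
  Spirit: 1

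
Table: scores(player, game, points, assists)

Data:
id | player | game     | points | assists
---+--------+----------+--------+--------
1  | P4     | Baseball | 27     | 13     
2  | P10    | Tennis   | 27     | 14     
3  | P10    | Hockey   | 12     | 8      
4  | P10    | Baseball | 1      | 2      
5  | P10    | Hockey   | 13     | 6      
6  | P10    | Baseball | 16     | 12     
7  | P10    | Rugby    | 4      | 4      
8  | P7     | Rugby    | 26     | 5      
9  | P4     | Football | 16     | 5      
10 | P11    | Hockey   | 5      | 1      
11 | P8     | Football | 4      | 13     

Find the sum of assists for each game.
SELECT game, SUM(assists) as result
FROM scores
GROUP BY game

Result:
  Baseball: 27
  Football: 18
  Hockey: 15
  Rugby: 9
  Tennis: 14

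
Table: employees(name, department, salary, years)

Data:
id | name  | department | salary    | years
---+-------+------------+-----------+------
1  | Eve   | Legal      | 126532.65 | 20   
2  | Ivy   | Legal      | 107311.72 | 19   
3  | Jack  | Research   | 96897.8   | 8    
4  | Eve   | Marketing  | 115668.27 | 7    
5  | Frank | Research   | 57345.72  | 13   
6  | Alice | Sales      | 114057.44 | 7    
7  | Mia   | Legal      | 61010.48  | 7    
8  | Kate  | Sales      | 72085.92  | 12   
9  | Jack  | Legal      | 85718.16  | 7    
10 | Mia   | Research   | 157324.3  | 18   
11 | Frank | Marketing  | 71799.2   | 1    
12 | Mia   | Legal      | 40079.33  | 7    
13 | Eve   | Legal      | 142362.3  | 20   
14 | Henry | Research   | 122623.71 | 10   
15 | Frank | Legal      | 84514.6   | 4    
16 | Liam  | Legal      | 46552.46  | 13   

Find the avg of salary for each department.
SELECT department, AVG(salary) as result
FROM employees
GROUP BY department

Result:
  Legal: 86760.21
  Marketing: 93733.74
  Research: 108547.88
  Sales: 93071.68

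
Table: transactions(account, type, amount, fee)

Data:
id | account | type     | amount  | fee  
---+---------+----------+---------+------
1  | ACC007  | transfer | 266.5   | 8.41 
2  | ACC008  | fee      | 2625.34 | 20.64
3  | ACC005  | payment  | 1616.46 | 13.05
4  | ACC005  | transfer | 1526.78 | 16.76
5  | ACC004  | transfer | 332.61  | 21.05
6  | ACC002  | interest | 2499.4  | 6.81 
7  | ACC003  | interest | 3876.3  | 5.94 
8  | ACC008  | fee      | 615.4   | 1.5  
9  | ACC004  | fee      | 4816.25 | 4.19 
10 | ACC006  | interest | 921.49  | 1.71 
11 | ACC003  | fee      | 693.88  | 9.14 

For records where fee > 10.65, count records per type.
SELECT type, COUNT(*)
FROM transactions
WHERE fee > 10.65
GROUP BY type

Note: WHERE filters rows before grouping.

Result:
  fee: 1
  payment: 1
  transfer: 2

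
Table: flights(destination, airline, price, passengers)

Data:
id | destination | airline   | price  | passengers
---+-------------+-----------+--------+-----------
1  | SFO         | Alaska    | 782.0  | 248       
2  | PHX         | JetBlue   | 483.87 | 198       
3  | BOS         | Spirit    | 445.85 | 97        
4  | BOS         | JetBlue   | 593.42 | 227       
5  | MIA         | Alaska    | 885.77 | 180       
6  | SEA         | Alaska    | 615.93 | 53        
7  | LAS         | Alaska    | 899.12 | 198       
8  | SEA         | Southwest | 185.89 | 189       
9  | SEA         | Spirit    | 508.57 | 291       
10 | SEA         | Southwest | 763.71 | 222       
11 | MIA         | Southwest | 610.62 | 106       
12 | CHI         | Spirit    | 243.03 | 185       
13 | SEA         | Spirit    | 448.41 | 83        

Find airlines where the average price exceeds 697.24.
SELECT airline, AVG(price)
FROM flights
GROUP BY airline
HAVING AVG(price) > 697.24

Result:
  Alaska: avg=795.71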